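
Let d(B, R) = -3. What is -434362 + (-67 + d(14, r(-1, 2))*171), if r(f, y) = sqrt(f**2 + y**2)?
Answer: -434942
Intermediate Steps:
-434362 + (-67 + d(14, r(-1, 2))*171) = -434362 + (-67 - 3*171) = -434362 + (-67 - 513) = -434362 - 580 = -434942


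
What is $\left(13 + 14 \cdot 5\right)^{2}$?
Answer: $6889$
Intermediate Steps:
$\left(13 + 14 \cdot 5\right)^{2} = \left(13 + 70\right)^{2} = 83^{2} = 6889$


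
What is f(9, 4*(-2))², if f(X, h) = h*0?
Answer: 0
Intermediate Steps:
f(X, h) = 0
f(9, 4*(-2))² = 0² = 0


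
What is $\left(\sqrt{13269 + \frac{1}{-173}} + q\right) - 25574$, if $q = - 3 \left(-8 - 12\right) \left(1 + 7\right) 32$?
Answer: $-10214 + \frac{4 \sqrt{24820483}}{173} \approx -10099.0$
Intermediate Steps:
$q = 15360$ ($q = - 3 \left(\left(-20\right) 8\right) 32 = \left(-3\right) \left(-160\right) 32 = 480 \cdot 32 = 15360$)
$\left(\sqrt{13269 + \frac{1}{-173}} + q\right) - 25574 = \left(\sqrt{13269 + \frac{1}{-173}} + 15360\right) - 25574 = \left(\sqrt{13269 - \frac{1}{173}} + 15360\right) - 25574 = \left(\sqrt{\frac{2295536}{173}} + 15360\right) - 25574 = \left(\frac{4 \sqrt{24820483}}{173} + 15360\right) - 25574 = \left(15360 + \frac{4 \sqrt{24820483}}{173}\right) - 25574 = -10214 + \frac{4 \sqrt{24820483}}{173}$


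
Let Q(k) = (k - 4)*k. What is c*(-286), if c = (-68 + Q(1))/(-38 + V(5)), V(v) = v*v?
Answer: -1562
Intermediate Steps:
V(v) = v²
Q(k) = k*(-4 + k) (Q(k) = (-4 + k)*k = k*(-4 + k))
c = 71/13 (c = (-68 + 1*(-4 + 1))/(-38 + 5²) = (-68 + 1*(-3))/(-38 + 25) = (-68 - 3)/(-13) = -71*(-1/13) = 71/13 ≈ 5.4615)
c*(-286) = (71/13)*(-286) = -1562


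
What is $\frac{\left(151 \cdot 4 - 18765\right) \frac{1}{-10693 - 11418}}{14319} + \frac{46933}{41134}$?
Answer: $\frac{14860082561171}{13023329161806} \approx 1.141$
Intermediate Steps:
$\frac{\left(151 \cdot 4 - 18765\right) \frac{1}{-10693 - 11418}}{14319} + \frac{46933}{41134} = \frac{604 - 18765}{-22111} \cdot \frac{1}{14319} + 46933 \cdot \frac{1}{41134} = \left(-18161\right) \left(- \frac{1}{22111}\right) \frac{1}{14319} + \frac{46933}{41134} = \frac{18161}{22111} \cdot \frac{1}{14319} + \frac{46933}{41134} = \frac{18161}{316607409} + \frac{46933}{41134} = \frac{14860082561171}{13023329161806}$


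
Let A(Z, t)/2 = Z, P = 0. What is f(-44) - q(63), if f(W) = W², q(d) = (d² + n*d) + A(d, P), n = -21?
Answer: -836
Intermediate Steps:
A(Z, t) = 2*Z
q(d) = d² - 19*d (q(d) = (d² - 21*d) + 2*d = d² - 19*d)
f(-44) - q(63) = (-44)² - 63*(-19 + 63) = 1936 - 63*44 = 1936 - 1*2772 = 1936 - 2772 = -836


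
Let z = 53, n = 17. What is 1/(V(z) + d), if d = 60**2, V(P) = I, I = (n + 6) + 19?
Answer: 1/3642 ≈ 0.00027457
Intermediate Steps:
I = 42 (I = (17 + 6) + 19 = 23 + 19 = 42)
V(P) = 42
d = 3600
1/(V(z) + d) = 1/(42 + 3600) = 1/3642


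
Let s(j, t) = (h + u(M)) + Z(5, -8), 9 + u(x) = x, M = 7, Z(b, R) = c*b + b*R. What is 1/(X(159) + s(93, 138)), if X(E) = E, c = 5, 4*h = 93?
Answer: 4/661 ≈ 0.0060514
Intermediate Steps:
h = 93/4 (h = (¼)*93 = 93/4 ≈ 23.250)
Z(b, R) = 5*b + R*b (Z(b, R) = 5*b + b*R = 5*b + R*b)
u(x) = -9 + x
s(j, t) = 25/4 (s(j, t) = (93/4 + (-9 + 7)) + 5*(5 - 8) = (93/4 - 2) + 5*(-3) = 85/4 - 15 = 25/4)
1/(X(159) + s(93, 138)) = 1/(159 + 25/4) = 1/(661/4) = 4/661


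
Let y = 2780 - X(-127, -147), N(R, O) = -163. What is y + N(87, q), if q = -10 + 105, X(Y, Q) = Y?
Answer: 2744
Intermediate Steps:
q = 95
y = 2907 (y = 2780 - 1*(-127) = 2780 + 127 = 2907)
y + N(87, q) = 2907 - 163 = 2744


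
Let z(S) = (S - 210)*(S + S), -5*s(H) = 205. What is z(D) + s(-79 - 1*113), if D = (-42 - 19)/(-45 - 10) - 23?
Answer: 30587607/3025 ≈ 10112.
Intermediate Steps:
s(H) = -41 (s(H) = -1/5*205 = -41)
D = -1204/55 (D = -61/(-55) - 23 = -61*(-1/55) - 23 = 61/55 - 23 = -1204/55 ≈ -21.891)
z(S) = 2*S*(-210 + S) (z(S) = (-210 + S)*(2*S) = 2*S*(-210 + S))
z(D) + s(-79 - 1*113) = 2*(-1204/55)*(-210 - 1204/55) - 41 = 2*(-1204/55)*(-12754/55) - 41 = 30711632/3025 - 41 = 30587607/3025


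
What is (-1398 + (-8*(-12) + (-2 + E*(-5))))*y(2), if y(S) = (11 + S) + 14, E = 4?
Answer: -35748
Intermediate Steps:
y(S) = 25 + S
(-1398 + (-8*(-12) + (-2 + E*(-5))))*y(2) = (-1398 + (-8*(-12) + (-2 + 4*(-5))))*(25 + 2) = (-1398 + (96 + (-2 - 20)))*27 = (-1398 + (96 - 22))*27 = (-1398 + 74)*27 = -1324*27 = -35748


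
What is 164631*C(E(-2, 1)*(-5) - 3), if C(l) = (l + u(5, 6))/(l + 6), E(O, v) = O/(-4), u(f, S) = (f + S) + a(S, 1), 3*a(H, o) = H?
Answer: 2469465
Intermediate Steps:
a(H, o) = H/3
u(f, S) = f + 4*S/3 (u(f, S) = (f + S) + S/3 = (S + f) + S/3 = f + 4*S/3)
E(O, v) = -O/4 (E(O, v) = O*(-1/4) = -O/4)
C(l) = (13 + l)/(6 + l) (C(l) = (l + (5 + (4/3)*6))/(l + 6) = (l + (5 + 8))/(6 + l) = (l + 13)/(6 + l) = (13 + l)/(6 + l))
164631*C(E(-2, 1)*(-5) - 3) = 164631*((13 + (-1/4*(-2)*(-5) - 3))/(6 + (-1/4*(-2)*(-5) - 3))) = 164631*((13 + ((1/2)*(-5) - 3))/(6 + ((1/2)*(-5) - 3))) = 164631*((13 + (-5/2 - 3))/(6 + (-5/2 - 3))) = 164631*((13 - 11/2)/(6 - 11/2)) = 164631*((15/2)/(1/2)) = 164631*(2*(15/2)) = 164631*15 = 2469465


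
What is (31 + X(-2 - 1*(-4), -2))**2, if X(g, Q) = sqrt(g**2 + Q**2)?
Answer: 969 + 124*sqrt(2) ≈ 1144.4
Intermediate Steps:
X(g, Q) = sqrt(Q**2 + g**2)
(31 + X(-2 - 1*(-4), -2))**2 = (31 + sqrt((-2)**2 + (-2 - 1*(-4))**2))**2 = (31 + sqrt(4 + (-2 + 4)**2))**2 = (31 + sqrt(4 + 2**2))**2 = (31 + sqrt(4 + 4))**2 = (31 + sqrt(8))**2 = (31 + 2*sqrt(2))**2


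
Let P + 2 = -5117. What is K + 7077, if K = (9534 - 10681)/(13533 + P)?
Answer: 59544731/8414 ≈ 7076.9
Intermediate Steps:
P = -5119 (P = -2 - 5117 = -5119)
K = -1147/8414 (K = (9534 - 10681)/(13533 - 5119) = -1147/8414 ≈ -0.13632)
K + 7077 = -1147/8414 + 7077 = 59544731/8414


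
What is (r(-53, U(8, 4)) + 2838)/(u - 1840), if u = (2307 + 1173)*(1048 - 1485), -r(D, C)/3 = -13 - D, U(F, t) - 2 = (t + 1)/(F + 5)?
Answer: -1359/761300 ≈ -0.0017851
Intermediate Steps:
U(F, t) = 2 + (1 + t)/(5 + F) (U(F, t) = 2 + (t + 1)/(F + 5) = 2 + (1 + t)/(5 + F))
r(D, C) = 39 + 3*D (r(D, C) = -3*(-13 - D) = 39 + 3*D)
u = -1520760 (u = 3480*(-437) = -1520760)
(r(-53, U(8, 4)) + 2838)/(u - 1840) = ((39 + 3*(-53)) + 2838)/(-1520760 - 1840) = ((39 - 159) + 2838)/(-1522600) = (-120 + 2838)*(-1/1522600) = 2718*(-1/1522600) = -1359/761300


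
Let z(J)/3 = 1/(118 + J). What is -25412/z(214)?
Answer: -8436784/3 ≈ -2.8123e+6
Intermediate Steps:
z(J) = 3/(118 + J)
-25412/z(214) = -25412/(3/(118 + 214)) = -25412/(3/332) = -25412/(3*(1/332)) = -25412/3/332 = -25412*332/3 = -8436784/3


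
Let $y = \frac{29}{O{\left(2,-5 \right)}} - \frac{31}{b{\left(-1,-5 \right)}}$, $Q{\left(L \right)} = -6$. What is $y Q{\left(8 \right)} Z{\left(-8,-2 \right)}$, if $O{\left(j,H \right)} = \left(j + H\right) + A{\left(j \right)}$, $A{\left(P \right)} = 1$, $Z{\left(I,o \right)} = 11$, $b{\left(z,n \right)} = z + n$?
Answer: $616$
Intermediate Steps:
$b{\left(z,n \right)} = n + z$
$O{\left(j,H \right)} = 1 + H + j$ ($O{\left(j,H \right)} = \left(j + H\right) + 1 = \left(H + j\right) + 1 = 1 + H + j$)
$y = - \frac{28}{3}$ ($y = \frac{29}{1 - 5 + 2} - \frac{31}{-5 - 1} = \frac{29}{-2} - \frac{31}{-6} = 29 \left(- \frac{1}{2}\right) - - \frac{31}{6} = - \frac{29}{2} + \frac{31}{6} = - \frac{28}{3} \approx -9.3333$)
$y Q{\left(8 \right)} Z{\left(-8,-2 \right)} = \left(- \frac{28}{3}\right) \left(-6\right) 11 = 56 \cdot 11 = 616$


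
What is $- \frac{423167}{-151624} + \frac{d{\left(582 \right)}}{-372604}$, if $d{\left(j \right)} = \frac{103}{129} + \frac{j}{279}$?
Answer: $\frac{52544620397691}{18827194989592} \approx 2.7909$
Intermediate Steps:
$d{\left(j \right)} = \frac{103}{129} + \frac{j}{279}$ ($d{\left(j \right)} = 103 \cdot \frac{1}{129} + j \frac{1}{279} = \frac{103}{129} + \frac{j}{279}$)
$- \frac{423167}{-151624} + \frac{d{\left(582 \right)}}{-372604} = - \frac{423167}{-151624} + \frac{\frac{103}{129} + \frac{1}{279} \cdot 582}{-372604} = \left(-423167\right) \left(- \frac{1}{151624}\right) + \left(\frac{103}{129} + \frac{194}{93}\right) \left(- \frac{1}{372604}\right) = \frac{423167}{151624} + \frac{3845}{1333} \left(- \frac{1}{372604}\right) = \frac{423167}{151624} - \frac{3845}{496681132} = \frac{52544620397691}{18827194989592}$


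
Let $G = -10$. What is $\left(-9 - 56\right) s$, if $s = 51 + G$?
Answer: $-2665$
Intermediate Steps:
$s = 41$ ($s = 51 - 10 = 41$)
$\left(-9 - 56\right) s = \left(-9 - 56\right) 41 = \left(-65\right) 41 = -2665$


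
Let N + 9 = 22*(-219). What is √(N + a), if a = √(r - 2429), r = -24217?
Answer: √(-4827 + I*√26646) ≈ 1.175 + 69.487*I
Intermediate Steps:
N = -4827 (N = -9 + 22*(-219) = -9 - 4818 = -4827)
a = I*√26646 (a = √(-24217 - 2429) = √(-26646) = I*√26646 ≈ 163.24*I)
√(N + a) = √(-4827 + I*√26646)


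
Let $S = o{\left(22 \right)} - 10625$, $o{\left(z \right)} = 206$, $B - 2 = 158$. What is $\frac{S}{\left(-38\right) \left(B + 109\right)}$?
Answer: $\frac{10419}{10222} \approx 1.0193$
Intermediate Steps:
$B = 160$ ($B = 2 + 158 = 160$)
$S = -10419$ ($S = 206 - 10625 = -10419$)
$\frac{S}{\left(-38\right) \left(B + 109\right)} = - \frac{10419}{\left(-38\right) \left(160 + 109\right)} = - \frac{10419}{\left(-38\right) 269} = - \frac{10419}{-10222} = \left(-10419\right) \left(- \frac{1}{10222}\right) = \frac{10419}{10222}$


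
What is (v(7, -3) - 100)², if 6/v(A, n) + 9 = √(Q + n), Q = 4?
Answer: 162409/16 ≈ 10151.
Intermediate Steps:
v(A, n) = 6/(-9 + √(4 + n))
(v(7, -3) - 100)² = (6/(-9 + √(4 - 3)) - 100)² = (6/(-9 + √1) - 100)² = (6/(-9 + 1) - 100)² = (6/(-8) - 100)² = (6*(-⅛) - 100)² = (-¾ - 100)² = (-403/4)² = 162409/16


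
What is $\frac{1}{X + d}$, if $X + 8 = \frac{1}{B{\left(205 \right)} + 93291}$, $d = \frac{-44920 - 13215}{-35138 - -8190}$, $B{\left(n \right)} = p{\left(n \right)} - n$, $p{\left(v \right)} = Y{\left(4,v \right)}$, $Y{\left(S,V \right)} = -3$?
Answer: $- \frac{2508400684}{14655798319} \approx -0.17115$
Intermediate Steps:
$p{\left(v \right)} = -3$
$B{\left(n \right)} = -3 - n$
$d = \frac{58135}{26948}$ ($d = - \frac{58135}{-35138 + 8190} = - \frac{58135}{-26948} = \left(-58135\right) \left(- \frac{1}{26948}\right) = \frac{58135}{26948} \approx 2.1573$)
$X = - \frac{744663}{93083}$ ($X = -8 + \frac{1}{\left(-3 - 205\right) + 93291} = -8 + \frac{1}{-208 + 93291} = -8 + \frac{1}{93083} = - \frac{744663}{93083} \approx -8.0$)
$\frac{1}{X + d} = \frac{1}{- \frac{744663}{93083} + \frac{58135}{26948}} = \frac{1}{- \frac{14655798319}{2508400684}} = - \frac{2508400684}{14655798319}$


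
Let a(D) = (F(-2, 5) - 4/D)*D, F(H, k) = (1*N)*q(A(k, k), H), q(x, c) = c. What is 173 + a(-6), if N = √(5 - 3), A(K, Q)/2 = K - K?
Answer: 169 + 12*√2 ≈ 185.97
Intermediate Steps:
A(K, Q) = 0 (A(K, Q) = 2*(K - K) = 2*0 = 0)
N = √2 ≈ 1.4142
F(H, k) = H*√2 (F(H, k) = (1*√2)*H = √2*H = H*√2)
a(D) = D*(-4/D - 2*√2) (a(D) = (-2*√2 - 4/D)*D = (-4/D - 2*√2)*D = D*(-4/D - 2*√2))
173 + a(-6) = 173 + (-4 - 2*(-6)*√2) = 173 + (-4 + 12*√2) = 169 + 12*√2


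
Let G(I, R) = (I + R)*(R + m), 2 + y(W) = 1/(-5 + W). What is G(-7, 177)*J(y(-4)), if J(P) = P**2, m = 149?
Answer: 20006620/81 ≈ 2.4700e+5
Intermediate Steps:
y(W) = -2 + 1/(-5 + W)
G(I, R) = (149 + R)*(I + R) (G(I, R) = (I + R)*(R + 149) = (I + R)*(149 + R) = (149 + R)*(I + R))
G(-7, 177)*J(y(-4)) = (177**2 + 149*(-7) + 149*177 - 7*177)*((11 - 2*(-4))/(-5 - 4))**2 = (31329 - 1043 + 26373 - 1239)*((11 + 8)/(-9))**2 = 55420*(-1/9*19)**2 = 55420*(-19/9)**2 = 55420*(361/81) = 20006620/81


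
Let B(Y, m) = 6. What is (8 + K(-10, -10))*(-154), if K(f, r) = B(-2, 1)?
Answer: -2156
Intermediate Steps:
K(f, r) = 6
(8 + K(-10, -10))*(-154) = (8 + 6)*(-154) = 14*(-154) = -2156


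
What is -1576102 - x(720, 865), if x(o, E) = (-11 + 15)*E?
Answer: -1579562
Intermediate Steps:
x(o, E) = 4*E
-1576102 - x(720, 865) = -1576102 - 4*865 = -1576102 - 1*3460 = -1576102 - 3460 = -1579562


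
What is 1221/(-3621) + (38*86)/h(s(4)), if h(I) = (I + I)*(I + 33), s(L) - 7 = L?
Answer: 887625/292094 ≈ 3.0388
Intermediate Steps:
s(L) = 7 + L
h(I) = 2*I*(33 + I) (h(I) = (2*I)*(33 + I) = 2*I*(33 + I))
1221/(-3621) + (38*86)/h(s(4)) = 1221/(-3621) + (38*86)/((2*(7 + 4)*(33 + (7 + 4)))) = 1221*(-1/3621) + 3268/((2*11*(33 + 11))) = -407/1207 + 3268/((2*11*44)) = -407/1207 + 3268/968 = -407/1207 + 3268*(1/968) = -407/1207 + 817/242 = 887625/292094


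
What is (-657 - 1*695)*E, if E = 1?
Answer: -1352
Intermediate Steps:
(-657 - 1*695)*E = (-657 - 1*695)*1 = (-657 - 695)*1 = -1352*1 = -1352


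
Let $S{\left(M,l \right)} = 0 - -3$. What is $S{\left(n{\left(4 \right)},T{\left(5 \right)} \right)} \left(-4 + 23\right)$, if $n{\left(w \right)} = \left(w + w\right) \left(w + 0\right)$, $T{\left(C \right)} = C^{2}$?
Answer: $57$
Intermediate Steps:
$n{\left(w \right)} = 2 w^{2}$ ($n{\left(w \right)} = 2 w w = 2 w^{2}$)
$S{\left(M,l \right)} = 3$ ($S{\left(M,l \right)} = 0 + 3 = 3$)
$S{\left(n{\left(4 \right)},T{\left(5 \right)} \right)} \left(-4 + 23\right) = 3 \left(-4 + 23\right) = 3 \cdot 19 = 57$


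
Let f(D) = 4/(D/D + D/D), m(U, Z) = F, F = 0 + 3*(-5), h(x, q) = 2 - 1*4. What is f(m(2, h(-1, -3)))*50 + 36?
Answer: 136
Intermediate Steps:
h(x, q) = -2 (h(x, q) = 2 - 4 = -2)
F = -15 (F = 0 - 15 = -15)
m(U, Z) = -15
f(D) = 2 (f(D) = 4/(1 + 1) = 4/2 = 4*(½) = 2)
f(m(2, h(-1, -3)))*50 + 36 = 2*50 + 36 = 100 + 36 = 136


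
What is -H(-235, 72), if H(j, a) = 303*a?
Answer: -21816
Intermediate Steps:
-H(-235, 72) = -303*72 = -1*21816 = -21816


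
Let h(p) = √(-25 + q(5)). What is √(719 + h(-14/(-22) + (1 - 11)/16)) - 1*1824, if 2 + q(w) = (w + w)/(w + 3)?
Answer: -1824 + √(2876 + 2*I*√103)/2 ≈ -1797.2 + 0.094622*I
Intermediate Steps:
q(w) = -2 + 2*w/(3 + w) (q(w) = -2 + (w + w)/(w + 3) = -2 + (2*w)/(3 + w) = -2 + 2*w/(3 + w))
h(p) = I*√103/2 (h(p) = √(-25 - 6/(3 + 5)) = √(-25 - 6/8) = √(-25 - 6*⅛) = √(-25 - ¾) = √(-103/4) = I*√103/2)
√(719 + h(-14/(-22) + (1 - 11)/16)) - 1*1824 = √(719 + I*√103/2) - 1*1824 = √(719 + I*√103/2) - 1824 = -1824 + √(719 + I*√103/2)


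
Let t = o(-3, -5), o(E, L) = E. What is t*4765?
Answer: -14295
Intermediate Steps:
t = -3
t*4765 = -3*4765 = -14295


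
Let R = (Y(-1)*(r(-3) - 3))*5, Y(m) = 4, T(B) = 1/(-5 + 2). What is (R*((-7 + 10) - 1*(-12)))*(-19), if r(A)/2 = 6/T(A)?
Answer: 222300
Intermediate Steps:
T(B) = -⅓ (T(B) = 1/(-3) = -⅓)
r(A) = -36 (r(A) = 2*(6/(-⅓)) = 2*(6*(-3)) = 2*(-18) = -36)
R = -780 (R = (4*(-36 - 3))*5 = (4*(-39))*5 = -156*5 = -780)
(R*((-7 + 10) - 1*(-12)))*(-19) = -780*((-7 + 10) - 1*(-12))*(-19) = -780*(3 + 12)*(-19) = -780*15*(-19) = -11700*(-19) = 222300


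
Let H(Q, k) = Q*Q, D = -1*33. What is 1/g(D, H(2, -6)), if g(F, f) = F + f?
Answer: -1/29 ≈ -0.034483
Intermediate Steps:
D = -33
H(Q, k) = Q²
1/g(D, H(2, -6)) = 1/(-33 + 2²) = 1/(-33 + 4) = 1/(-29) = -1/29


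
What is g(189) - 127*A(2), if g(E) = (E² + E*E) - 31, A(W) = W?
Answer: 71157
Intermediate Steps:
g(E) = -31 + 2*E² (g(E) = (E² + E²) - 31 = 2*E² - 31 = -31 + 2*E²)
g(189) - 127*A(2) = (-31 + 2*189²) - 127*2 = (-31 + 2*35721) - 1*254 = (-31 + 71442) - 254 = 71411 - 254 = 71157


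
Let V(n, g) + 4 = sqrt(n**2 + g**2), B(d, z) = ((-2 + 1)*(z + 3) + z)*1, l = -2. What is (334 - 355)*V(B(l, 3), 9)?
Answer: 84 - 63*sqrt(10) ≈ -115.22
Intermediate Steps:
B(d, z) = -3 (B(d, z) = (-(3 + z) + z)*1 = ((-3 - z) + z)*1 = -3*1 = -3)
V(n, g) = -4 + sqrt(g**2 + n**2) (V(n, g) = -4 + sqrt(n**2 + g**2) = -4 + sqrt(g**2 + n**2))
(334 - 355)*V(B(l, 3), 9) = (334 - 355)*(-4 + sqrt(9**2 + (-3)**2)) = -21*(-4 + sqrt(81 + 9)) = -21*(-4 + sqrt(90)) = -21*(-4 + 3*sqrt(10)) = 84 - 63*sqrt(10)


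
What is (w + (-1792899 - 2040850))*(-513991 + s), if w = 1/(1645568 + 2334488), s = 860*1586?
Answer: -12969282338844541767/3980056 ≈ -3.2586e+12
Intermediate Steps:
s = 1363960
w = 1/3980056 ≈ 2.5125e-7
(w + (-1792899 - 2040850))*(-513991 + s) = (1/3980056 + (-1792899 - 2040850))*(-513991 + 1363960) = (1/3980056 - 3833749)*849969 = -15258535709943/3980056*849969 = -12969282338844541767/3980056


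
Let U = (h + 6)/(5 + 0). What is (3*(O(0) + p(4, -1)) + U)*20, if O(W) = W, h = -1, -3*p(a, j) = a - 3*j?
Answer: -120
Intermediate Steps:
p(a, j) = j - a/3 (p(a, j) = -(a - 3*j)/3 = j - a/3)
U = 1 (U = (-1 + 6)/(5 + 0) = 5/5 = (1/5)*5 = 1)
(3*(O(0) + p(4, -1)) + U)*20 = (3*(0 + (-1 - 1/3*4)) + 1)*20 = (3*(0 + (-1 - 4/3)) + 1)*20 = (3*(0 - 7/3) + 1)*20 = (3*(-7/3) + 1)*20 = (-7 + 1)*20 = -6*20 = -120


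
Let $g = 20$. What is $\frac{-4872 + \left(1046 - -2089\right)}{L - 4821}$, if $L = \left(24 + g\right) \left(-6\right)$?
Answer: $\frac{193}{565} \approx 0.34159$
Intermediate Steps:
$L = -264$ ($L = \left(24 + 20\right) \left(-6\right) = 44 \left(-6\right) = -264$)
$\frac{-4872 + \left(1046 - -2089\right)}{L - 4821} = \frac{-4872 + \left(1046 - -2089\right)}{-264 - 4821} = \frac{-4872 + \left(1046 + 2089\right)}{-5085} = \left(-4872 + 3135\right) \left(- \frac{1}{5085}\right) = \left(-1737\right) \left(- \frac{1}{5085}\right) = \frac{193}{565}$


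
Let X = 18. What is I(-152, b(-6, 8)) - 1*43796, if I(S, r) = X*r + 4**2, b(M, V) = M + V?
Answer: -43744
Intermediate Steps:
I(S, r) = 16 + 18*r (I(S, r) = 18*r + 4**2 = 18*r + 16 = 16 + 18*r)
I(-152, b(-6, 8)) - 1*43796 = (16 + 18*(-6 + 8)) - 1*43796 = (16 + 18*2) - 43796 = (16 + 36) - 43796 = 52 - 43796 = -43744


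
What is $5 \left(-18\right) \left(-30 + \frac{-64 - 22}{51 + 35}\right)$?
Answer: $2790$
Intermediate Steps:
$5 \left(-18\right) \left(-30 + \frac{-64 - 22}{51 + 35}\right) = - 90 \left(-30 - \frac{86}{86}\right) = - 90 \left(-30 - 1\right) = \left(-90\right) \left(-31\right) = 2790$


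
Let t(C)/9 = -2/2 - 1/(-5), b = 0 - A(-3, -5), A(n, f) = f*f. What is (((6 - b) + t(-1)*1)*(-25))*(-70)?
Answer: 41650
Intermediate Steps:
A(n, f) = f²
b = -25 (b = 0 - 1*(-5)² = 0 - 1*25 = 0 - 25 = -25)
t(C) = -36/5 (t(C) = 9*(-2/2 - 1/(-5)) = 9*(-2*½ - 1*(-⅕)) = 9*(-1 + ⅕) = 9*(-⅘) = -36/5)
(((6 - b) + t(-1)*1)*(-25))*(-70) = (((6 - 1*(-25)) - 36/5*1)*(-25))*(-70) = (((6 + 25) - 36/5)*(-25))*(-70) = ((31 - 36/5)*(-25))*(-70) = ((119/5)*(-25))*(-70) = -595*(-70) = 41650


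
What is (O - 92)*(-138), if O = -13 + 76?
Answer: 4002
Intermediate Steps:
O = 63
(O - 92)*(-138) = (63 - 92)*(-138) = -29*(-138) = 4002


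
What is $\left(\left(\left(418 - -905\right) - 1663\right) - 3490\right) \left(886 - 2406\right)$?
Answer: $5821600$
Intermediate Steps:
$\left(\left(\left(418 - -905\right) - 1663\right) - 3490\right) \left(886 - 2406\right) = \left(\left(\left(418 + 905\right) - 1663\right) - 3490\right) \left(-1520\right) = \left(\left(1323 - 1663\right) - 3490\right) \left(-1520\right) = \left(-340 - 3490\right) \left(-1520\right) = \left(-3830\right) \left(-1520\right) = 5821600$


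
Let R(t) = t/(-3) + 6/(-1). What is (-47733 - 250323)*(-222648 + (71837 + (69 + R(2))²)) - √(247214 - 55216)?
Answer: 131376130160/3 - √191998 ≈ 4.3792e+10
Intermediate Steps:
R(t) = -6 - t/3 (R(t) = t*(-⅓) + 6*(-1) = -t/3 - 6 = -6 - t/3)
(-47733 - 250323)*(-222648 + (71837 + (69 + R(2))²)) - √(247214 - 55216) = (-47733 - 250323)*(-222648 + (71837 + (69 + (-6 - ⅓*2))²)) - √(247214 - 55216) = -298056*(-222648 + (71837 + (69 + (-6 - ⅔))²)) - √191998 = -298056*(-222648 + (71837 + (69 - 20/3)²)) - √191998 = -298056*(-222648 + (71837 + (187/3)²)) - √191998 = -298056*(-222648 + (71837 + 34969/9)) - √191998 = -298056*(-222648 + 681502/9) - √191998 = -298056*(-1322330/9) - √191998 = 131376130160/3 - √191998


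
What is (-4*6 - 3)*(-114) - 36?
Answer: 3042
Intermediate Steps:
(-4*6 - 3)*(-114) - 36 = (-24 - 3)*(-114) - 36 = -27*(-114) - 36 = 3078 - 36 = 3042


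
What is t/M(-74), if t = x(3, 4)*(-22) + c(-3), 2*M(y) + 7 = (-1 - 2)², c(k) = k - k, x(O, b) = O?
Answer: -66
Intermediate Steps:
c(k) = 0
M(y) = 1 (M(y) = -7/2 + (-1 - 2)²/2 = -7/2 + (½)*(-3)² = -7/2 + (½)*9 = -7/2 + 9/2 = 1)
t = -66 (t = 3*(-22) + 0 = -66 + 0 = -66)
t/M(-74) = -66/1 = -66*1 = -66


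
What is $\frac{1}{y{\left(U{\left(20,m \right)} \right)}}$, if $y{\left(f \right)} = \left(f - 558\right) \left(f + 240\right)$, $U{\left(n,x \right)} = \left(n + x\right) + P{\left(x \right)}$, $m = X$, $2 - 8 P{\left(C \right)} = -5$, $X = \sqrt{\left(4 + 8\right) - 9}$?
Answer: $- \frac{3396032}{475844703961} + \frac{87040 \sqrt{3}}{6185981151493} \approx -7.1125 \cdot 10^{-6}$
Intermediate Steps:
$X = \sqrt{3}$ ($X = \sqrt{12 - 9} = \sqrt{3} \approx 1.732$)
$P{\left(C \right)} = \frac{7}{8}$ ($P{\left(C \right)} = \frac{1}{4} - - \frac{5}{8} = \frac{1}{4} + \frac{5}{8} = \frac{7}{8}$)
$m = \sqrt{3} \approx 1.732$
$U{\left(n,x \right)} = \frac{7}{8} + n + x$ ($U{\left(n,x \right)} = \left(n + x\right) + \frac{7}{8} = \frac{7}{8} + n + x$)
$y{\left(f \right)} = \left(-558 + f\right) \left(240 + f\right)$
$\frac{1}{y{\left(U{\left(20,m \right)} \right)}} = \frac{1}{-133920 + \left(\frac{7}{8} + 20 + \sqrt{3}\right)^{2} - 318 \left(\frac{7}{8} + 20 + \sqrt{3}\right)} = \frac{1}{-133920 + \left(\frac{167}{8} + \sqrt{3}\right)^{2} - 318 \left(\frac{167}{8} + \sqrt{3}\right)} = \frac{1}{-133920 + \left(\frac{167}{8} + \sqrt{3}\right)^{2} - \left(\frac{26553}{4} + 318 \sqrt{3}\right)} = \frac{1}{- \frac{562233}{4} + \left(\frac{167}{8} + \sqrt{3}\right)^{2} - 318 \sqrt{3}}$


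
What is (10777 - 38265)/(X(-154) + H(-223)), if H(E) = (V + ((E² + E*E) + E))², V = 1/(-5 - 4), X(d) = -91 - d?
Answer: -2226528/797652622099 ≈ -2.7914e-6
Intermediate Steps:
V = -⅑ (V = 1/(-9) = -⅑ ≈ -0.11111)
H(E) = (-⅑ + E + 2*E²)² (H(E) = (-⅑ + ((E² + E*E) + E))² = (-⅑ + ((E² + E²) + E))² = (-⅑ + (2*E² + E))² = (-⅑ + (E + 2*E²))² = (-⅑ + E + 2*E²)²)
(10777 - 38265)/(X(-154) + H(-223)) = (10777 - 38265)/((-91 - 1*(-154)) + (-1 + 9*(-223) + 18*(-223)²)²/81) = -27488/((-91 + 154) + (-1 - 2007 + 18*49729)²/81) = -27488/(63 + (-1 - 2007 + 895122)²/81) = -27488/(63 + (1/81)*893114²) = -27488/(63 + (1/81)*797652616996) = -27488/(63 + 797652616996/81) = -27488/797652622099/81 = -27488*81/797652622099 = -2226528/797652622099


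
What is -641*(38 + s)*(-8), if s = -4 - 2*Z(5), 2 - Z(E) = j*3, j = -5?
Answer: 0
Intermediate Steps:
Z(E) = 17 (Z(E) = 2 - (-5)*3 = 2 - 1*(-15) = 2 + 15 = 17)
s = -38 (s = -4 - 2*17 = -4 - 34 = -38)
-641*(38 + s)*(-8) = -641*(38 - 38)*(-8) = -0*(-8) = -641*0 = 0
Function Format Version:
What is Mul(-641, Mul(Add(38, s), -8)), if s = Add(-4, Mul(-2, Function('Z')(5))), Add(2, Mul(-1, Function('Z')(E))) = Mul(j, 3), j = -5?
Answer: 0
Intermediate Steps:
Function('Z')(E) = 17 (Function('Z')(E) = Add(2, Mul(-1, Mul(-5, 3))) = Add(2, Mul(-1, -15)) = Add(2, 15) = 17)
s = -38 (s = Add(-4, Mul(-2, 17)) = Add(-4, -34) = -38)
Mul(-641, Mul(Add(38, s), -8)) = Mul(-641, Mul(Add(38, -38), -8)) = Mul(-641, Mul(0, -8)) = Mul(-641, 0) = 0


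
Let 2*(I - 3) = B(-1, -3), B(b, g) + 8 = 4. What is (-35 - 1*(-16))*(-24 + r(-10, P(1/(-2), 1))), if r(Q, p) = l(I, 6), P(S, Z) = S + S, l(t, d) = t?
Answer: 437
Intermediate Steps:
B(b, g) = -4 (B(b, g) = -8 + 4 = -4)
I = 1 (I = 3 + (½)*(-4) = 3 - 2 = 1)
P(S, Z) = 2*S
r(Q, p) = 1
(-35 - 1*(-16))*(-24 + r(-10, P(1/(-2), 1))) = (-35 - 1*(-16))*(-24 + 1) = (-35 + 16)*(-23) = -19*(-23) = 437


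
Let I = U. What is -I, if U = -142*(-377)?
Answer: -53534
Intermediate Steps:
U = 53534
I = 53534
-I = -1*53534 = -53534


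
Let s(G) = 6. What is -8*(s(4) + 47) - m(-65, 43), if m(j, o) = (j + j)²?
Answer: -17324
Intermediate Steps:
m(j, o) = 4*j² (m(j, o) = (2*j)² = 4*j²)
-8*(s(4) + 47) - m(-65, 43) = -8*(6 + 47) - 4*(-65)² = -8*53 - 4*4225 = -424 - 1*16900 = -424 - 16900 = -17324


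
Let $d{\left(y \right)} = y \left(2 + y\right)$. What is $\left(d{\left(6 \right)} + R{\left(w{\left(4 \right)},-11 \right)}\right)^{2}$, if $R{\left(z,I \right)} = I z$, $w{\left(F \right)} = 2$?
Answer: $676$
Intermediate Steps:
$\left(d{\left(6 \right)} + R{\left(w{\left(4 \right)},-11 \right)}\right)^{2} = \left(6 \left(2 + 6\right) - 22\right)^{2} = \left(6 \cdot 8 - 22\right)^{2} = \left(48 - 22\right)^{2} = 26^{2} = 676$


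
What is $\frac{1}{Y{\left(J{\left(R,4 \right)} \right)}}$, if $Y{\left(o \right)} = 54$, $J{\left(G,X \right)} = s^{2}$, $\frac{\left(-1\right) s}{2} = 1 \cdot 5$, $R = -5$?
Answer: $\frac{1}{54} \approx 0.018519$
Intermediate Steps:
$s = -10$ ($s = - 2 \cdot 1 \cdot 5 = \left(-2\right) 5 = -10$)
$J{\left(G,X \right)} = 100$ ($J{\left(G,X \right)} = \left(-10\right)^{2} = 100$)
$\frac{1}{Y{\left(J{\left(R,4 \right)} \right)}} = \frac{1}{54}$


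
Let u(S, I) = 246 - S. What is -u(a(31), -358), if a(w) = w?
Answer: -215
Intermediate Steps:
-u(a(31), -358) = -(246 - 1*31) = -(246 - 31) = -1*215 = -215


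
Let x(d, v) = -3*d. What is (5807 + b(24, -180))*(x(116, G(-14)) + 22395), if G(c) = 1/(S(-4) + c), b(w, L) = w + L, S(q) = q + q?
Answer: 124587597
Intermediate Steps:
S(q) = 2*q
b(w, L) = L + w
G(c) = 1/(-8 + c) (G(c) = 1/(2*(-4) + c) = 1/(-8 + c))
(5807 + b(24, -180))*(x(116, G(-14)) + 22395) = (5807 + (-180 + 24))*(-3*116 + 22395) = (5807 - 156)*(-348 + 22395) = 5651*22047 = 124587597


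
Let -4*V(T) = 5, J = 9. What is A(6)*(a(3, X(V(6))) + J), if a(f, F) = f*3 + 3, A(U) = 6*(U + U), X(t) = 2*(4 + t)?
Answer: 1512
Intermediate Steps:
V(T) = -5/4 (V(T) = -¼*5 = -5/4)
X(t) = 8 + 2*t
A(U) = 12*U (A(U) = 6*(2*U) = 12*U)
a(f, F) = 3 + 3*f (a(f, F) = 3*f + 3 = 3 + 3*f)
A(6)*(a(3, X(V(6))) + J) = (12*6)*((3 + 3*3) + 9) = 72*((3 + 9) + 9) = 72*(12 + 9) = 72*21 = 1512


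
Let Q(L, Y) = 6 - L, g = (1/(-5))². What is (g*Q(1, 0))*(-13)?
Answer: -13/5 ≈ -2.6000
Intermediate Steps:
g = 1/25 (g = (-⅕)² = 1/25 ≈ 0.040000)
(g*Q(1, 0))*(-13) = ((6 - 1*1)/25)*(-13) = ((6 - 1)/25)*(-13) = ((1/25)*5)*(-13) = (⅕)*(-13) = -13/5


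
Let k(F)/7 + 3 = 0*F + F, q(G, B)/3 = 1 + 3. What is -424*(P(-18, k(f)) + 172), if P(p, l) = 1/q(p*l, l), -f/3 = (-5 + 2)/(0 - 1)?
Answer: -218890/3 ≈ -72963.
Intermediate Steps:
q(G, B) = 12 (q(G, B) = 3*(1 + 3) = 3*4 = 12)
f = -9 (f = -3*(-5 + 2)/(0 - 1) = -(-9)/(-1) = -(-9)*(-1) = -3*3 = -9)
k(F) = -21 + 7*F (k(F) = -21 + 7*(0*F + F) = -21 + 7*(0 + F) = -21 + 7*F)
P(p, l) = 1/12
-424*(P(-18, k(f)) + 172) = -424*(1/12 + 172) = -424*2065/12 = -218890/3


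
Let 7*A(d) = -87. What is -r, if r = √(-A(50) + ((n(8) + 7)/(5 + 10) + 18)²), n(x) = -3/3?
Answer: -√429961/35 ≈ -18.735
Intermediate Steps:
A(d) = -87/7 (A(d) = (⅐)*(-87) = -87/7)
n(x) = -1 (n(x) = -3*⅓ = -1)
r = √429961/35 (r = √(-1*(-87/7) + ((-1 + 7)/(5 + 10) + 18)²) = √(87/7 + (6/15 + 18)²) = √(87/7 + (6*(1/15) + 18)²) = √(87/7 + (⅖ + 18)²) = √(87/7 + (92/5)²) = √(87/7 + 8464/25) = √(61423/175) = √429961/35 ≈ 18.735)
-r = -√429961/35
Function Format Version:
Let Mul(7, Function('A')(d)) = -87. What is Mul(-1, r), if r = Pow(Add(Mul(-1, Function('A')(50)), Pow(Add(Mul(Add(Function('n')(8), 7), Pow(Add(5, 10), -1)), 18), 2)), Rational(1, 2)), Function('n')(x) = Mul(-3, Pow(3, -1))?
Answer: Mul(Rational(-1, 35), Pow(429961, Rational(1, 2))) ≈ -18.735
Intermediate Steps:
Function('A')(d) = Rational(-87, 7) (Function('A')(d) = Mul(Rational(1, 7), -87) = Rational(-87, 7))
Function('n')(x) = -1 (Function('n')(x) = Mul(-3, Rational(1, 3)) = -1)
r = Mul(Rational(1, 35), Pow(429961, Rational(1, 2))) (r = Pow(Add(Mul(-1, Rational(-87, 7)), Pow(Add(Mul(Add(-1, 7), Pow(Add(5, 10), -1)), 18), 2)), Rational(1, 2)) = Pow(Add(Rational(87, 7), Pow(Add(Mul(6, Pow(15, -1)), 18), 2)), Rational(1, 2)) = Pow(Add(Rational(87, 7), Pow(Add(Mul(6, Rational(1, 15)), 18), 2)), Rational(1, 2)) = Pow(Add(Rational(87, 7), Pow(Add(Rational(2, 5), 18), 2)), Rational(1, 2)) = Pow(Add(Rational(87, 7), Pow(Rational(92, 5), 2)), Rational(1, 2)) = Pow(Add(Rational(87, 7), Rational(8464, 25)), Rational(1, 2)) = Pow(Rational(61423, 175), Rational(1, 2)) = Mul(Rational(1, 35), Pow(429961, Rational(1, 2))) ≈ 18.735)
Mul(-1, r) = Mul(-1, Mul(Rational(1, 35), Pow(429961, Rational(1, 2)))) = Mul(Rational(-1, 35), Pow(429961, Rational(1, 2)))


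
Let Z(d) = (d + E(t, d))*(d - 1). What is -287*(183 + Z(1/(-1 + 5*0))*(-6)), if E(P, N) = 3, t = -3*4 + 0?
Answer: -59409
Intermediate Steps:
t = -12 (t = -12 + 0 = -12)
Z(d) = (-1 + d)*(3 + d) (Z(d) = (d + 3)*(d - 1) = (3 + d)*(-1 + d) = (-1 + d)*(3 + d))
-287*(183 + Z(1/(-1 + 5*0))*(-6)) = -287*(183 + (-3 + (1/(-1 + 5*0))**2 + 2/(-1 + 5*0))*(-6)) = -287*(183 + (-3 + (1/(-1 + 0))**2 + 2/(-1 + 0))*(-6)) = -287*(183 + (-3 + (1/(-1))**2 + 2/(-1))*(-6)) = -287*(183 + (-3 + (-1)**2 + 2*(-1))*(-6)) = -287*(183 + (-3 + 1 - 2)*(-6)) = -287*(183 - 4*(-6)) = -287*(183 + 24) = -287*207 = -59409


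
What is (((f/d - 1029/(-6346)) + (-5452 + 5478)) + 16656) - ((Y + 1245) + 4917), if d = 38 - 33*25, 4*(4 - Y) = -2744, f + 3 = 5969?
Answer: 49056938247/4994302 ≈ 9822.6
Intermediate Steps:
f = 5966 (f = -3 + 5969 = 5966)
Y = 690 (Y = 4 - 1/4*(-2744) = 4 + 686 = 690)
d = -787 (d = 38 - 825 = -787)
(((f/d - 1029/(-6346)) + (-5452 + 5478)) + 16656) - ((Y + 1245) + 4917) = (((5966/(-787) - 1029/(-6346)) + (-5452 + 5478)) + 16656) - ((690 + 1245) + 4917) = (((5966*(-1/787) - 1029*(-1/6346)) + 26) + 16656) - (1935 + 4917) = (((-5966/787 + 1029/6346) + 26) + 16656) - 1*6852 = ((-37050413/4994302 + 26) + 16656) - 6852 = (92801439/4994302 + 16656) - 6852 = 83277895551/4994302 - 6852 = 49056938247/4994302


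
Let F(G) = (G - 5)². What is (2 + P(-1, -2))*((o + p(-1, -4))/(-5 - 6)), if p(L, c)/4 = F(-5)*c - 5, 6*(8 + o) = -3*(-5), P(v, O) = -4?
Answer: -3251/11 ≈ -295.55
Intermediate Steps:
F(G) = (-5 + G)²
o = -11/2 (o = -8 + (-3*(-5))/6 = -8 + (⅙)*15 = -8 + 5/2 = -11/2 ≈ -5.5000)
p(L, c) = -20 + 400*c (p(L, c) = 4*((-5 - 5)²*c - 5) = 4*((-10)²*c - 5) = 4*(100*c - 5) = 4*(-5 + 100*c) = -20 + 400*c)
(2 + P(-1, -2))*((o + p(-1, -4))/(-5 - 6)) = (2 - 4)*((-11/2 + (-20 + 400*(-4)))/(-5 - 6)) = -2*(-11/2 + (-20 - 1600))/(-11) = -2*(-11/2 - 1620)*(-1)/11 = -(-3251)*(-1)/11 = -2*3251/22 = -3251/11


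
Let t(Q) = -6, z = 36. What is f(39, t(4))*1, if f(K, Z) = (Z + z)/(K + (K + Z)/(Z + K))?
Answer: 3/4 ≈ 0.75000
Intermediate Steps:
f(K, Z) = (36 + Z)/(1 + K) (f(K, Z) = (Z + 36)/(K + (K + Z)/(Z + K)) = (36 + Z)/(K + (K + Z)/(K + Z)) = (36 + Z)/(K + 1) = (36 + Z)/(1 + K))
f(39, t(4))*1 = ((36 - 6)/(1 + 39))*1 = (30/40)*1 = ((1/40)*30)*1 = (3/4)*1 = 3/4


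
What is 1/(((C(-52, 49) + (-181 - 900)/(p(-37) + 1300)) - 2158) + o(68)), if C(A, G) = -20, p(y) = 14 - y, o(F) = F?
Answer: -1351/2851691 ≈ -0.00047375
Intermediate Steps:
1/(((C(-52, 49) + (-181 - 900)/(p(-37) + 1300)) - 2158) + o(68)) = 1/(((-20 + (-181 - 900)/((14 - 1*(-37)) + 1300)) - 2158) + 68) = 1/(((-20 - 1081/((14 + 37) + 1300)) - 2158) + 68) = 1/(((-20 - 1081/(51 + 1300)) - 2158) + 68) = 1/(((-20 - 1081/1351) - 2158) + 68) = 1/((-28101/1351 - 2158) + 68) = 1/(-2943559/1351 + 68) = 1/(-2851691/1351) = -1351/2851691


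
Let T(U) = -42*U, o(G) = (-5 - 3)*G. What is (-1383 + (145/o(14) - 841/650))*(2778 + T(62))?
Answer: -4387881627/18200 ≈ -2.4109e+5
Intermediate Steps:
o(G) = -8*G
(-1383 + (145/o(14) - 841/650))*(2778 + T(62)) = (-1383 + (145/((-8*14)) - 841/650))*(2778 - 42*62) = (-1383 + (145/(-112) - 841*1/650))*(2778 - 2604) = (-1383 + (145*(-1/112) - 841/650))*174 = (-1383 + (-145/112 - 841/650))*174 = (-1383 - 94221/36400)*174 = -50435421/36400*174 = -4387881627/18200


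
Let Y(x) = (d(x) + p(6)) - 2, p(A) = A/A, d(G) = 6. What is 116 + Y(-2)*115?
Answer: 691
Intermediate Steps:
p(A) = 1
Y(x) = 5 (Y(x) = (6 + 1) - 2 = 7 - 2 = 5)
116 + Y(-2)*115 = 116 + 5*115 = 116 + 575 = 691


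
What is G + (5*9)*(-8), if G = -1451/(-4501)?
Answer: -1618909/4501 ≈ -359.68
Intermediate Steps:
G = 1451/4501 (G = -1451*(-1/4501) = 1451/4501 ≈ 0.32237)
G + (5*9)*(-8) = 1451/4501 + (5*9)*(-8) = 1451/4501 + 45*(-8) = 1451/4501 - 360 = -1618909/4501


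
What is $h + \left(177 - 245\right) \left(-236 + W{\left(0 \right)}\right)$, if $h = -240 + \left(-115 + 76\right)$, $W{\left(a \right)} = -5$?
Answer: $16109$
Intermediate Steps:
$h = -279$ ($h = -240 - 39 = -279$)
$h + \left(177 - 245\right) \left(-236 + W{\left(0 \right)}\right) = -279 + \left(177 - 245\right) \left(-236 - 5\right) = -279 - -16388 = -279 + 16388 = 16109$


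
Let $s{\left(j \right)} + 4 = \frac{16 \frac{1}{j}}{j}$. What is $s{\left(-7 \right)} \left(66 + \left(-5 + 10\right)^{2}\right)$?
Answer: $- \frac{2340}{7} \approx -334.29$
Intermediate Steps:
$s{\left(j \right)} = -4 + \frac{16}{j^{2}}$ ($s{\left(j \right)} = -4 + \frac{16 \frac{1}{j}}{j} = -4 + \frac{16}{j^{2}}$)
$s{\left(-7 \right)} \left(66 + \left(-5 + 10\right)^{2}\right) = \left(-4 + \frac{16}{49}\right) \left(66 + \left(-5 + 10\right)^{2}\right) = \left(-4 + 16 \cdot \frac{1}{49}\right) \left(66 + 5^{2}\right) = \left(-4 + \frac{16}{49}\right) \left(66 + 25\right) = \left(- \frac{180}{49}\right) 91 = - \frac{2340}{7}$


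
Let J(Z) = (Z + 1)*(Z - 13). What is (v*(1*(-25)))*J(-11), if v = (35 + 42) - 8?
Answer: -414000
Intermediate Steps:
J(Z) = (1 + Z)*(-13 + Z)
v = 69 (v = 77 - 8 = 69)
(v*(1*(-25)))*J(-11) = (69*(1*(-25)))*(-13 + (-11)² - 12*(-11)) = (69*(-25))*(-13 + 121 + 132) = -1725*240 = -414000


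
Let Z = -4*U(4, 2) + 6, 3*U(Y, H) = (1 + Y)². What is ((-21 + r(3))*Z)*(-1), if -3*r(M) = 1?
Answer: -5248/9 ≈ -583.11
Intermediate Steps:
r(M) = -⅓ (r(M) = -⅓*1 = -⅓)
U(Y, H) = (1 + Y)²/3
Z = -82/3 (Z = -4*(1 + 4)²/3 + 6 = -4*5²/3 + 6 = -4*25/3 + 6 = -100/3 + 6 = -82/3 ≈ -27.333)
((-21 + r(3))*Z)*(-1) = ((-21 - ⅓)*(-82/3))*(-1) = -64/3*(-82/3)*(-1) = (5248/9)*(-1) = -5248/9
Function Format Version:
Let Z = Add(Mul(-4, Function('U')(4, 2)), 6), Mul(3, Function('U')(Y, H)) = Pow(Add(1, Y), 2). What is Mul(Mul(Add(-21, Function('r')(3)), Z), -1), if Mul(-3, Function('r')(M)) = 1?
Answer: Rational(-5248, 9) ≈ -583.11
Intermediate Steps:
Function('r')(M) = Rational(-1, 3) (Function('r')(M) = Mul(Rational(-1, 3), 1) = Rational(-1, 3))
Function('U')(Y, H) = Mul(Rational(1, 3), Pow(Add(1, Y), 2))
Z = Rational(-82, 3) (Z = Add(Mul(-4, Mul(Rational(1, 3), Pow(Add(1, 4), 2))), 6) = Add(Mul(-4, Mul(Rational(1, 3), Pow(5, 2))), 6) = Add(Mul(-4, Mul(Rational(1, 3), 25)), 6) = Add(Mul(-4, Rational(25, 3)), 6) = Add(Rational(-100, 3), 6) = Rational(-82, 3) ≈ -27.333)
Mul(Mul(Add(-21, Function('r')(3)), Z), -1) = Mul(Mul(Add(-21, Rational(-1, 3)), Rational(-82, 3)), -1) = Mul(Mul(Rational(-64, 3), Rational(-82, 3)), -1) = Mul(Rational(5248, 9), -1) = Rational(-5248, 9)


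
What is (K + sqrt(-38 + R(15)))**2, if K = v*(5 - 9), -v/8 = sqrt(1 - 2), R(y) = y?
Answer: -(32 + sqrt(23))**2 ≈ -1353.9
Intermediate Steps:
v = -8*I (v = -8*sqrt(1 - 2) = -8*I ≈ -8.0*I)
K = 32*I (K = (-8*I)*(5 - 9) = -8*I*(-4) = 32*I ≈ 32.0*I)
(K + sqrt(-38 + R(15)))**2 = (32*I + sqrt(-38 + 15))**2 = (32*I + sqrt(-23))**2 = (32*I + I*sqrt(23))**2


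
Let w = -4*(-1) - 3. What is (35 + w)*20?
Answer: 720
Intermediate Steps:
w = 1 (w = 4 - 3 = 1)
(35 + w)*20 = (35 + 1)*20 = 36*20 = 720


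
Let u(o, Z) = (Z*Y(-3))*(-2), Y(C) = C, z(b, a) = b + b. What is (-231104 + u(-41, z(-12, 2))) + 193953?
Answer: -37295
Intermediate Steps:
z(b, a) = 2*b
u(o, Z) = 6*Z (u(o, Z) = (Z*(-3))*(-2) = -3*Z*(-2) = 6*Z)
(-231104 + u(-41, z(-12, 2))) + 193953 = (-231104 + 6*(2*(-12))) + 193953 = (-231104 + 6*(-24)) + 193953 = (-231104 - 144) + 193953 = -231248 + 193953 = -37295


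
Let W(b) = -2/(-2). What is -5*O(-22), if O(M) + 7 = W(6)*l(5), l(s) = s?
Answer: 10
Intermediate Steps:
W(b) = 1 (W(b) = -2*(-½) = 1)
O(M) = -2 (O(M) = -7 + 1*5 = -7 + 5 = -2)
-5*O(-22) = -5*(-2) = 10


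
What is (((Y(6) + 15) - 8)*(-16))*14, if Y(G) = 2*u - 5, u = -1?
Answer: 0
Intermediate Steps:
Y(G) = -7 (Y(G) = 2*(-1) - 5 = -2 - 5 = -7)
(((Y(6) + 15) - 8)*(-16))*14 = (((-7 + 15) - 8)*(-16))*14 = ((8 - 8)*(-16))*14 = (0*(-16))*14 = 0*14 = 0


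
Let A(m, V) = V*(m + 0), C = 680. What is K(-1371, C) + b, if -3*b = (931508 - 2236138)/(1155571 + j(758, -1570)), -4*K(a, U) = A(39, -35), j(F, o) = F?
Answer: 4740385775/13875948 ≈ 341.63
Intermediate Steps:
A(m, V) = V*m
K(a, U) = 1365/4 (K(a, U) = -(-35)*39/4 = -¼*(-1365) = 1365/4)
b = 1304630/3468987 (b = -(931508 - 2236138)/(3*(1155571 + 758)) = -(-1304630)/(3*1156329) = -⅓*(-1304630/1156329) = 1304630/3468987 ≈ 0.37608)
K(-1371, C) + b = 1365/4 + 1304630/3468987 = 4740385775/13875948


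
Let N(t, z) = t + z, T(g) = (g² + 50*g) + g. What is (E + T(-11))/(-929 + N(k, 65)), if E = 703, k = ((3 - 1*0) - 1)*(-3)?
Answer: -263/870 ≈ -0.30230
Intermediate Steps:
T(g) = g² + 51*g
k = -6 (k = ((3 + 0) - 1)*(-3) = (3 - 1)*(-3) = 2*(-3) = -6)
(E + T(-11))/(-929 + N(k, 65)) = (703 - 11*(51 - 11))/(-929 + (-6 + 65)) = (703 - 11*40)/(-929 + 59) = (703 - 440)/(-870) = 263*(-1/870) = -263/870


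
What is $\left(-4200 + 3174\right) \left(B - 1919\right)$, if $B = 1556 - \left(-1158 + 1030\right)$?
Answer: $241110$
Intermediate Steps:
$B = 1684$ ($B = 1556 - -128 = 1556 + 128 = 1684$)
$\left(-4200 + 3174\right) \left(B - 1919\right) = \left(-4200 + 3174\right) \left(1684 - 1919\right) = \left(-1026\right) \left(-235\right) = 241110$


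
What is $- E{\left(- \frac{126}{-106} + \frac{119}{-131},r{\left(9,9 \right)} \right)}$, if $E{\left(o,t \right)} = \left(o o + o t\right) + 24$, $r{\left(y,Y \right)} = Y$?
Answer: $- \frac{1282312594}{48205249} \approx -26.601$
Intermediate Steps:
$E{\left(o,t \right)} = 24 + o^{2} + o t$ ($E{\left(o,t \right)} = \left(o^{2} + o t\right) + 24 = 24 + o^{2} + o t$)
$- E{\left(- \frac{126}{-106} + \frac{119}{-131},r{\left(9,9 \right)} \right)} = - (24 + \left(- \frac{126}{-106} + \frac{119}{-131}\right)^{2} + \left(- \frac{126}{-106} + \frac{119}{-131}\right) 9) = - (24 + \left(\left(-126\right) \left(- \frac{1}{106}\right) + 119 \left(- \frac{1}{131}\right)\right)^{2} + \left(\left(-126\right) \left(- \frac{1}{106}\right) + 119 \left(- \frac{1}{131}\right)\right) 9) = - (24 + \left(\frac{63}{53} - \frac{119}{131}\right)^{2} + \left(\frac{63}{53} - \frac{119}{131}\right) 9) = - (24 + \left(\frac{1946}{6943}\right)^{2} + \frac{1946}{6943} \cdot 9) = - (24 + \frac{3786916}{48205249} + \frac{17514}{6943}) = \left(-1\right) \frac{1282312594}{48205249} = - \frac{1282312594}{48205249}$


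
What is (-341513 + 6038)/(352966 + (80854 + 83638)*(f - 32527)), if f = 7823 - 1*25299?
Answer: 3195/78330862 ≈ 4.0788e-5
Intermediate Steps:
f = -17476 (f = 7823 - 25299 = -17476)
(-341513 + 6038)/(352966 + (80854 + 83638)*(f - 32527)) = (-341513 + 6038)/(352966 + (80854 + 83638)*(-17476 - 32527)) = -335475/(352966 + 164492*(-50003)) = -335475/(352966 - 8225093476) = -335475/(-8224740510) = -335475*(-1/8224740510) = 3195/78330862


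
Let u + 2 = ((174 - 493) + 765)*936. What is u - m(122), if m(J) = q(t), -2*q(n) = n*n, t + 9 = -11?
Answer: 417654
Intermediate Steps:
t = -20 (t = -9 - 11 = -20)
q(n) = -n²/2 (q(n) = -n*n/2 = -n²/2)
m(J) = -200 (m(J) = -½*(-20)² = -½*400 = -200)
u = 417454 (u = -2 + ((174 - 493) + 765)*936 = -2 + (-319 + 765)*936 = -2 + 446*936 = -2 + 417456 = 417454)
u - m(122) = 417454 - 1*(-200) = 417454 + 200 = 417654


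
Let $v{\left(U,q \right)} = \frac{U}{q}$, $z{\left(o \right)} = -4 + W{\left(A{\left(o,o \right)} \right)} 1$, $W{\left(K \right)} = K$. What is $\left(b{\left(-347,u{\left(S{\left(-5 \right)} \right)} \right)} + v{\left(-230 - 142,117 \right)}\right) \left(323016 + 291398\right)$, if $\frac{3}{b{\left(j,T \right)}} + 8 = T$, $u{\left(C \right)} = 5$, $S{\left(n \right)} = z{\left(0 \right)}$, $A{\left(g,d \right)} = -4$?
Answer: $- \frac{100149482}{39} \approx -2.5679 \cdot 10^{6}$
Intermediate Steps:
$z{\left(o \right)} = -8$ ($z{\left(o \right)} = -4 - 4 = -8$)
$S{\left(n \right)} = -8$
$b{\left(j,T \right)} = \frac{3}{-8 + T}$
$\left(b{\left(-347,u{\left(S{\left(-5 \right)} \right)} \right)} + v{\left(-230 - 142,117 \right)}\right) \left(323016 + 291398\right) = \left(\frac{3}{-8 + 5} + \frac{-230 - 142}{117}\right) \left(323016 + 291398\right) = \left(\frac{3}{-3} + \left(-230 - 142\right) \frac{1}{117}\right) 614414 = \left(3 \left(- \frac{1}{3}\right) - \frac{124}{39}\right) 614414 = \left(-1 - \frac{124}{39}\right) 614414 = \left(- \frac{163}{39}\right) 614414 = - \frac{100149482}{39}$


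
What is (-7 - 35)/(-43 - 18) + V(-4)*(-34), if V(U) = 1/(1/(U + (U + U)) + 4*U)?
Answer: 32994/11773 ≈ 2.8025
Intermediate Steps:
V(U) = 1/(4*U + 1/(3*U)) (V(U) = 1/(1/(U + 2*U) + 4*U) = 1/(1/(3*U) + 4*U) = 1/(4*U + 1/(3*U)))
(-7 - 35)/(-43 - 18) + V(-4)*(-34) = (-7 - 35)/(-43 - 18) + (3*(-4)/(1 + 12*(-4)**2))*(-34) = -42/(-61) + (3*(-4)/(1 + 12*16))*(-34) = -42*(-1/61) + (3*(-4)/(1 + 192))*(-34) = 42/61 + (3*(-4)/193)*(-34) = 42/61 + (3*(-4)*(1/193))*(-34) = 42/61 - 12/193*(-34) = 42/61 + 408/193 = 32994/11773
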